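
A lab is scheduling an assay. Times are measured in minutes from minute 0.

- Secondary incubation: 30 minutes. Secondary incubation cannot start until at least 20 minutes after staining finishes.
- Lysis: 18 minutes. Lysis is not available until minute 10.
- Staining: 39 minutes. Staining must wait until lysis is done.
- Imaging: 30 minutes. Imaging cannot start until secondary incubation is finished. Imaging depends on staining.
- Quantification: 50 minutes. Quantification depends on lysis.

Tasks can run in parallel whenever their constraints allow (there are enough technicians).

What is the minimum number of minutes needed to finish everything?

Lysis waits on its own release at minute 10, so it starts at minute 10 and finishes at 10 + 18 = minute 28.
Quantification cannot begin until lysis (finishes minute 28). It runs from minute 28 to 28 + 50 = minute 78.
Staining cannot begin until lysis (finishes minute 28). It runs from minute 28 to 28 + 39 = minute 67.
Secondary incubation waits on staining (finishes minute 67, plus 20-minute gap → minute 87), so it starts at minute 87 and finishes at 87 + 30 = minute 117.
Imaging needs all of secondary incubation (finishes minute 117); staining (finishes minute 67). That puts its earliest start at minute 117; it finishes at 117 + 30 = minute 147.
All tasks are finished once the last one completes. Finish times: Lysis at 28, Staining at 67, Secondary incubation at 117, Imaging at 147, Quantification at 78. The latest is minute 147.

147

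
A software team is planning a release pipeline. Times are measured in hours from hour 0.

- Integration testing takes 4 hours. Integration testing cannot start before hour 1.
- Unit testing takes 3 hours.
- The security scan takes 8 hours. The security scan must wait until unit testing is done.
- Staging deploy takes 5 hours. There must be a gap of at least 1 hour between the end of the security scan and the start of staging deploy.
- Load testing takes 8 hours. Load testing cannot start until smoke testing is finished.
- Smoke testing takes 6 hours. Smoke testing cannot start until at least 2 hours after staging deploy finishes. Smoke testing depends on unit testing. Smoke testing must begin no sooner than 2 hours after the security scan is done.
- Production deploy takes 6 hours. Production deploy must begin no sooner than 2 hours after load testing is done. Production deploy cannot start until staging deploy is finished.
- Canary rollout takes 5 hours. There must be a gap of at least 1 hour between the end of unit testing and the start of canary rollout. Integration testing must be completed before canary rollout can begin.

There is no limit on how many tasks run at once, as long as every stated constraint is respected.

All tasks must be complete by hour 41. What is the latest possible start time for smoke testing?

19

Production deploy must finish by hour 41; it takes 6 hours, so it must start by 41 − 6 = hour 35.
Load testing feeds into production deploy (must start by hour 35, minus 2-hour gap → hour 33); so load testing must finish by hour 33 and therefore start by hour 25.
Since load testing (must start by hour 25) depends on it, smoke testing must finish by hour 25. Backing off its 6-hour duration gives a latest start of hour 19.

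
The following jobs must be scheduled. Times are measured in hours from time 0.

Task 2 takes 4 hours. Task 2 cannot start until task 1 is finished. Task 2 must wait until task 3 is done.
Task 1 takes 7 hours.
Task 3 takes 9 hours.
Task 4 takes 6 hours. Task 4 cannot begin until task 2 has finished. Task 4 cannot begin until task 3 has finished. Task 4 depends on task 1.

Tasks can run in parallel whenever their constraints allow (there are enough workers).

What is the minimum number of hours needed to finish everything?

Nothing blocks task 3, so it runs from hour 0 to hour 9.
Nothing blocks task 1, so it runs from hour 0 to hour 7.
Task 2 cannot start until task 1 (finishes hour 7); task 3 (finishes hour 9). The controlling bound is hour 9, so task 2 finishes at 9 + 4 = hour 13.
Task 4 cannot start until task 2 (finishes hour 13); task 3 (finishes hour 9); task 1 (finishes hour 7). The controlling bound is hour 13, so task 4 finishes at 13 + 6 = hour 19.
All tasks are finished once the last one completes. Finish times: Task 1 at 7, Task 2 at 13, Task 3 at 9, Task 4 at 19. The latest is hour 19.

19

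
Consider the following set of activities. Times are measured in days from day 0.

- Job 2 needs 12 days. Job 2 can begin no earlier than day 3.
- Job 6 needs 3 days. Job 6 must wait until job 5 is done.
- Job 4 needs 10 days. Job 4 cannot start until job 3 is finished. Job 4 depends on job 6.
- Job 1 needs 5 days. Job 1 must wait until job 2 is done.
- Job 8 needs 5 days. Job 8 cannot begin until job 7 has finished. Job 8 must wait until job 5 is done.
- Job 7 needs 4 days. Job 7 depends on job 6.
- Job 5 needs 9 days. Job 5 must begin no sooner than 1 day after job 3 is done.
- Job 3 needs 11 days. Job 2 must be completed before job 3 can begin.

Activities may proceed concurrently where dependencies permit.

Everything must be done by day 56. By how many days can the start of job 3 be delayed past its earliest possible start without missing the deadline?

7

After its own release at day 3, job 2 can start at day 3 and finishes at day 15.
Job 3 waits on job 2 (finishes day 15), so it starts at day 15 and finishes at 15 + 11 = day 26.

Working backward from the deadline:
Job 4 must finish by day 56; it takes 10 days, so it must start by 56 − 10 = day 46.
Job 8 must finish by day 56; it takes 5 days, so it must start by 56 − 5 = day 51.
Job 7 feeds into job 8 (must start by day 51); so job 7 must finish by day 51 and therefore start by day 47.
Job 6 must finish in time for job 4 (must start by day 46); job 7 (must start by day 47). The tightest is day 46, so job 6 must start by 46 − 3 = day 43.
For job 5: job 6 (must start by day 43); job 8 (must start by day 51). The most restrictive is day 43; with a 9-day duration, job 5 must start by day 34.
For job 3: job 4 (must start by day 46); job 5 (must start by day 34, minus 1-day gap → day 33). The most restrictive is day 33; with an 11-day duration, job 3 must start by day 22.
So job 3 can start as early as day 15 and as late as day 22, giving 22 − 15 = 7 days of slack.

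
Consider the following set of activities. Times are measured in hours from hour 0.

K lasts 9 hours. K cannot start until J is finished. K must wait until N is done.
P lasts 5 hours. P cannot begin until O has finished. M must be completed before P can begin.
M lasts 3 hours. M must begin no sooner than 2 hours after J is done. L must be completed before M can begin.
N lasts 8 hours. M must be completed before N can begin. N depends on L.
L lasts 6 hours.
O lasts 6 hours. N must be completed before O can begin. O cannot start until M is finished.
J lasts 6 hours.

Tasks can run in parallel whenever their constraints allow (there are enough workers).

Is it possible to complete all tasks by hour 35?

Yes

L can start immediately at hour 0; it finishes at hour 6.
Nothing blocks J, so it runs from hour 0 to hour 6.
M needs all of J (finishes hour 6, plus 2-hour gap → hour 8); L (finishes hour 6). That puts its earliest start at hour 8; it finishes at 8 + 3 = hour 11.
N cannot start until M (finishes hour 11); L (finishes hour 6). The controlling bound is hour 11, so N finishes at 11 + 8 = hour 19.
O has to wait for N (finishes hour 19); M (finishes hour 11). The latest of these is hour 19, so O runs hour 19 to 19 + 6 = hour 25.
P has to wait for O (finishes hour 25); M (finishes hour 11). The latest of these is hour 25, so P runs hour 25 to 25 + 5 = hour 30.
For K: J (finishes hour 6); N (finishes hour 19). Taking the maximum gives a start of hour 19, and it finishes at 19 + 9 = hour 28.
Every task is finished by hour 30, which is no later than the deadline of 35, so the schedule is feasible.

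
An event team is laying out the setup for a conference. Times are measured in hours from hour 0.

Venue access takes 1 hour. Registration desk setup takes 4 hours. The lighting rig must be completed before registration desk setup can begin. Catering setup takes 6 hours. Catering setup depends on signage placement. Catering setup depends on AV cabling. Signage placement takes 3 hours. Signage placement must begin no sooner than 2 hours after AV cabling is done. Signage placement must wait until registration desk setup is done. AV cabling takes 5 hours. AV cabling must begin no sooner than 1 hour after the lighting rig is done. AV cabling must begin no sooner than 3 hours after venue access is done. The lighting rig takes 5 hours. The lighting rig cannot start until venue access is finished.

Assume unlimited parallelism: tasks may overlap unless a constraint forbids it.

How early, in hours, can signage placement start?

14

Venue access has no prerequisites, so it starts at hour 0 and finishes at hour 1.
After venue access (finishes hour 1), the lighting rig can start at hour 1 and finishes at hour 6.
Registration desk setup cannot begin until the lighting rig (finishes hour 6). It runs from hour 6 to 6 + 4 = hour 10.
AV cabling cannot start until the lighting rig (finishes hour 6, plus 1-hour gap → hour 7); venue access (finishes hour 1, plus 3-hour gap → hour 4). The controlling bound is hour 7, so AV cabling finishes at 7 + 5 = hour 12.
Signage placement waits on AV cabling (finishes hour 12, plus 2-hour gap → hour 14); registration desk setup (finishes hour 10). The latest of these is hour 14, which is the earliest signage placement can start.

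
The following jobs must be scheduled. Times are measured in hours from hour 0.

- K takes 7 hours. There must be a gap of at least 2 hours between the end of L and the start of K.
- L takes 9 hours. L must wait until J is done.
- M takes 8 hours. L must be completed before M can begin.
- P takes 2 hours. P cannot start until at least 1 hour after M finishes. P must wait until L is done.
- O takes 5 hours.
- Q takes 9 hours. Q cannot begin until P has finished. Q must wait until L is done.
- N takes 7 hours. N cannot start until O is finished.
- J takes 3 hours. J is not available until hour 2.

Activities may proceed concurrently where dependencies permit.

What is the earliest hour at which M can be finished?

22

J cannot begin until its own release at hour 2. It runs from hour 2 to 2 + 3 = hour 5.
After J (finishes hour 5), L can start at hour 5 and finishes at hour 14.
M cannot begin until L (finishes hour 14). It runs from hour 14 to 14 + 8 = hour 22.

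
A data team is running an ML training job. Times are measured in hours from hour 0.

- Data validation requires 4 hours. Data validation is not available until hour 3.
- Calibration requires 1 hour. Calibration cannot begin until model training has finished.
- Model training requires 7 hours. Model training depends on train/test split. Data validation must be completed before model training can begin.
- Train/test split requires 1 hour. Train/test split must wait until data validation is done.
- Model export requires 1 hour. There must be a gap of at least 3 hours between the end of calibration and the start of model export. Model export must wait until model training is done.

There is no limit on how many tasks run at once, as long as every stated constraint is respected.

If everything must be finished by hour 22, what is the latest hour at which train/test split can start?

9

Nothing follows model export; the deadline of hour 22 is its only limit. It must start by 22 − 1 = hour 21.
Since model export (must start by hour 21, minus 3-hour gap → hour 18) depends on it, calibration must finish by hour 18. Backing off its 1-hour duration gives a latest start of hour 17.
For model training: calibration (must start by hour 17); model export (must start by hour 21). The most restrictive is hour 17; with a 7-hour duration, model training must start by hour 10.
Train/test split feeds into model training (must start by hour 10); so train/test split must finish by hour 10 and therefore start by hour 9.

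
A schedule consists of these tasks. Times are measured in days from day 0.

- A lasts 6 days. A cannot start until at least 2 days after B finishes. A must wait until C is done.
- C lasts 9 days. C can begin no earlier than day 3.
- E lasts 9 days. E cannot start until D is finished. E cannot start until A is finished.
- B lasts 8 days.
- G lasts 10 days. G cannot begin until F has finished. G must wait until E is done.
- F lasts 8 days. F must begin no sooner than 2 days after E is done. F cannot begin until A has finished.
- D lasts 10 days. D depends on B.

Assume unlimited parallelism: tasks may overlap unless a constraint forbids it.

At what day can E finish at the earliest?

27

C cannot begin until its own release at day 3. It runs from day 3 to 3 + 9 = day 12.
B has no prerequisites, so it starts at day 0 and finishes at day 8.
D cannot begin until B (finishes day 8). It runs from day 8 to 8 + 10 = day 18.
A cannot start until B (finishes day 8, plus 2-day gap → day 10); C (finishes day 12). The controlling bound is day 12, so A finishes at 12 + 6 = day 18.
For E: D (finishes day 18); A (finishes day 18). Taking the maximum gives a start of day 18, and it finishes at 18 + 9 = day 27.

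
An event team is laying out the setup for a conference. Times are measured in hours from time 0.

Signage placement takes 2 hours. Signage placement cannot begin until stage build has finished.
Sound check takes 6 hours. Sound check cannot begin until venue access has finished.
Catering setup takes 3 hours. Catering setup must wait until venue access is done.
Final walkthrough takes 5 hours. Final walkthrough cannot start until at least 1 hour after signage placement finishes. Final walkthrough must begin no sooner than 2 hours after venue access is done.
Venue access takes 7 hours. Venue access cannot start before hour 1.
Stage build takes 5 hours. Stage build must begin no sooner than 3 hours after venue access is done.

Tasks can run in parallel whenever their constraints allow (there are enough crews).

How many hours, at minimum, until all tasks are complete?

Venue access waits on its own release at hour 1, so it starts at hour 1 and finishes at 1 + 7 = hour 8.
Sound check cannot begin until venue access (finishes hour 8). It runs from hour 8 to 8 + 6 = hour 14.
After venue access (finishes hour 8), catering setup can start at hour 8 and finishes at hour 11.
Stage build cannot begin until venue access (finishes hour 8, plus 3-hour gap → hour 11). It runs from hour 11 to 11 + 5 = hour 16.
Signage placement waits on stage build (finishes hour 16), so it starts at hour 16 and finishes at 16 + 2 = hour 18.
Final walkthrough needs all of signage placement (finishes hour 18, plus 1-hour gap → hour 19); venue access (finishes hour 8, plus 2-hour gap → hour 10). That puts its earliest start at hour 19; it finishes at 19 + 5 = hour 24.
All tasks are finished once the last one completes. Finish times: Venue access at 8, Stage build at 16, Signage placement at 18, Catering setup at 11, Sound check at 14, Final walkthrough at 24. The latest is hour 24.

24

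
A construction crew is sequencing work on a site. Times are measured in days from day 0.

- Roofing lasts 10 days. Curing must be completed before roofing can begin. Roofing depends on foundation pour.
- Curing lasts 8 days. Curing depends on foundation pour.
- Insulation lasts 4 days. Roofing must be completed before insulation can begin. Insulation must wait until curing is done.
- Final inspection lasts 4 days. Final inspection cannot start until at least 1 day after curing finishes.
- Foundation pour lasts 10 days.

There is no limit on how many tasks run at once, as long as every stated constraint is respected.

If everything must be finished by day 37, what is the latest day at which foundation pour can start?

5

Insulation must finish by day 37; it takes 4 days, so it must start by 37 − 4 = day 33.
Roofing has to be done before insulation (must start by day 33). That means finishing by day 33, i.e. starting by 33 − 10 = day 23.
Final inspection must finish by day 37; it takes 4 days, so it must start by 37 − 4 = day 33.
Curing must finish in time for roofing (must start by day 23); insulation (must start by day 33); final inspection (must start by day 33, minus 1-day gap → day 32). The tightest is day 23, so curing must start by 23 − 8 = day 15.
For foundation pour: curing (must start by day 15); roofing (must start by day 23). The most restrictive is day 15; with a 10-day duration, foundation pour must start by day 5.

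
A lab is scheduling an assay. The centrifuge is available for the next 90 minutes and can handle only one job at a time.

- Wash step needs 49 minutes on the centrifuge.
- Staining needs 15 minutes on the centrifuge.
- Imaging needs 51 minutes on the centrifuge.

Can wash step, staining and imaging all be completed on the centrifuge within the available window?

No

Running back to back, the jobs need 49 + 15 + 51 = 115 minutes on the centrifuge.
Since 115 > 90, they cannot all fit.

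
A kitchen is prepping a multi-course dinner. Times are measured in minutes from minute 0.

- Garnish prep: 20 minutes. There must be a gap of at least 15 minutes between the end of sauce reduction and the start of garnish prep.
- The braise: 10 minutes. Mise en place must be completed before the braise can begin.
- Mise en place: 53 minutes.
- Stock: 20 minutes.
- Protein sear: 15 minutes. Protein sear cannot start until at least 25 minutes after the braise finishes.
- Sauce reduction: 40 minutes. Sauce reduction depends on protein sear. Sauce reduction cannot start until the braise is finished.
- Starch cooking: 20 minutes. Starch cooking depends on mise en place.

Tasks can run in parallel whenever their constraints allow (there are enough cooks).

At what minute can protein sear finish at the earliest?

Mise en place has no prerequisites, so it starts at minute 0 and finishes at minute 53.
The braise waits on mise en place (finishes minute 53), so it starts at minute 53 and finishes at 53 + 10 = minute 63.
Protein sear cannot begin until the braise (finishes minute 63, plus 25-minute gap → minute 88). It runs from minute 88 to 88 + 15 = minute 103.

103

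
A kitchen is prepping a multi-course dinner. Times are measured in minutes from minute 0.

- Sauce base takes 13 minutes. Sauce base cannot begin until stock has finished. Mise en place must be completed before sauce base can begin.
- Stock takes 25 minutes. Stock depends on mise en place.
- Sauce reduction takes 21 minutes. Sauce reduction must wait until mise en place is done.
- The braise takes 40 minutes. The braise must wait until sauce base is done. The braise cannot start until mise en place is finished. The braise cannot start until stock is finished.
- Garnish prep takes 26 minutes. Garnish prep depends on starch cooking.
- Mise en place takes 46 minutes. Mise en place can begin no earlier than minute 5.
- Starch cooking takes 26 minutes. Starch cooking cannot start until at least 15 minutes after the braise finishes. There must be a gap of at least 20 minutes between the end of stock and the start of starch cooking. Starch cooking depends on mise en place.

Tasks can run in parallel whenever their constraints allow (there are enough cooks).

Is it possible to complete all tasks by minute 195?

Mise en place waits on its own release at minute 5, so it starts at minute 5 and finishes at 5 + 46 = minute 51.
Sauce reduction waits on mise en place (finishes minute 51), so it starts at minute 51 and finishes at 51 + 21 = minute 72.
Stock cannot begin until mise en place (finishes minute 51). It runs from minute 51 to 51 + 25 = minute 76.
Sauce base has to wait for stock (finishes minute 76); mise en place (finishes minute 51). The latest of these is minute 76, so sauce base runs minute 76 to 76 + 13 = minute 89.
The braise cannot start until sauce base (finishes minute 89); mise en place (finishes minute 51); stock (finishes minute 76). The controlling bound is minute 89, so the braise finishes at 89 + 40 = minute 129.
Starch cooking needs all of the braise (finishes minute 129, plus 15-minute gap → minute 144); stock (finishes minute 76, plus 20-minute gap → minute 96); mise en place (finishes minute 51). That puts its earliest start at minute 144; it finishes at 144 + 26 = minute 170.
Garnish prep waits on starch cooking (finishes minute 170), so it starts at minute 170 and finishes at 170 + 26 = minute 196.
The earliest everything can be done is minute 196, which is after the deadline of 195, so it is not possible.

No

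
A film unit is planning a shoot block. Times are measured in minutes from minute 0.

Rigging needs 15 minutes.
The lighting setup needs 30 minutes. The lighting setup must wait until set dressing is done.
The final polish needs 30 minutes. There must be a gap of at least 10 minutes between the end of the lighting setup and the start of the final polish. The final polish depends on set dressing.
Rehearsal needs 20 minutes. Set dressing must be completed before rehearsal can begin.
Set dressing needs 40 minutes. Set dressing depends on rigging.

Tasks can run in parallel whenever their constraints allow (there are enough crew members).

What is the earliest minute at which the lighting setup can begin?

Rigging can start immediately at minute 0; it finishes at minute 15.
Set dressing waits on rigging (finishes minute 15), so it starts at minute 15 and finishes at 15 + 40 = minute 55.
The lighting setup waits on set dressing (finishes minute 55), so the earliest it can start is minute 55.

55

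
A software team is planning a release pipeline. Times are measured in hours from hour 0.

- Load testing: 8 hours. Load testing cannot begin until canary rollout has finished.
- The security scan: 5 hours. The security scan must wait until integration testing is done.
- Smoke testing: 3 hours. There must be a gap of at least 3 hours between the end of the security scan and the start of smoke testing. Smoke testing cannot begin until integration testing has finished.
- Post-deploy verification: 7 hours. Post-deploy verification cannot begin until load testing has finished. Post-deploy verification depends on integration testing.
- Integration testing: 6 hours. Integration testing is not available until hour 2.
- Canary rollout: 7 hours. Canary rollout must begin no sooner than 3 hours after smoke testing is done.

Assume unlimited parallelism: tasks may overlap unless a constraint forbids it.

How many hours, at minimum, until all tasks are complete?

After its own release at hour 2, integration testing can start at hour 2 and finishes at hour 8.
The security scan cannot begin until integration testing (finishes hour 8). It runs from hour 8 to 8 + 5 = hour 13.
For smoke testing: the security scan (finishes hour 13, plus 3-hour gap → hour 16); integration testing (finishes hour 8). Taking the maximum gives a start of hour 16, and it finishes at 16 + 3 = hour 19.
Canary rollout waits on smoke testing (finishes hour 19, plus 3-hour gap → hour 22), so it starts at hour 22 and finishes at 22 + 7 = hour 29.
Load testing waits on canary rollout (finishes hour 29), so it starts at hour 29 and finishes at 29 + 8 = hour 37.
Post-deploy verification cannot start until load testing (finishes hour 37); integration testing (finishes hour 8). The controlling bound is hour 37, so post-deploy verification finishes at 37 + 7 = hour 44.
All tasks are finished once the last one completes. Finish times: Integration testing at 8, The security scan at 13, Smoke testing at 19, Canary rollout at 29, Load testing at 37, Post-deploy verification at 44. The latest is hour 44.

44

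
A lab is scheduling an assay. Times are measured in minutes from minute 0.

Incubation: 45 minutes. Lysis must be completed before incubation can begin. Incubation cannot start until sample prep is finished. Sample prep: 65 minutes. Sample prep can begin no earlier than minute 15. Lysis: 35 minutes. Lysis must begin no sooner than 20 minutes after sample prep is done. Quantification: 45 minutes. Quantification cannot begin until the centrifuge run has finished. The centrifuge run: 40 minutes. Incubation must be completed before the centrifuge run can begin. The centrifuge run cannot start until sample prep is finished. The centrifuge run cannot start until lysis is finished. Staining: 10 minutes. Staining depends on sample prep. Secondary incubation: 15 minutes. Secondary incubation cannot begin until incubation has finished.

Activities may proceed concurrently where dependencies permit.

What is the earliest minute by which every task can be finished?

After its own release at minute 15, sample prep can start at minute 15 and finishes at minute 80.
Staining cannot begin until sample prep (finishes minute 80). It runs from minute 80 to 80 + 10 = minute 90.
Lysis cannot begin until sample prep (finishes minute 80, plus 20-minute gap → minute 100). It runs from minute 100 to 100 + 35 = minute 135.
Incubation has to wait for lysis (finishes minute 135); sample prep (finishes minute 80). The latest of these is minute 135, so incubation runs minute 135 to 135 + 45 = minute 180.
Secondary incubation waits on incubation (finishes minute 180), so it starts at minute 180 and finishes at 180 + 15 = minute 195.
The centrifuge run cannot start until incubation (finishes minute 180); sample prep (finishes minute 80); lysis (finishes minute 135). The controlling bound is minute 180, so the centrifuge run finishes at 180 + 40 = minute 220.
Quantification cannot begin until the centrifuge run (finishes minute 220). It runs from minute 220 to 220 + 45 = minute 265.
All tasks are finished once the last one completes. Finish times: Sample prep at 80, Lysis at 135, Incubation at 180, The centrifuge run at 220, Staining at 90, Secondary incubation at 195, Quantification at 265. The latest is minute 265.

265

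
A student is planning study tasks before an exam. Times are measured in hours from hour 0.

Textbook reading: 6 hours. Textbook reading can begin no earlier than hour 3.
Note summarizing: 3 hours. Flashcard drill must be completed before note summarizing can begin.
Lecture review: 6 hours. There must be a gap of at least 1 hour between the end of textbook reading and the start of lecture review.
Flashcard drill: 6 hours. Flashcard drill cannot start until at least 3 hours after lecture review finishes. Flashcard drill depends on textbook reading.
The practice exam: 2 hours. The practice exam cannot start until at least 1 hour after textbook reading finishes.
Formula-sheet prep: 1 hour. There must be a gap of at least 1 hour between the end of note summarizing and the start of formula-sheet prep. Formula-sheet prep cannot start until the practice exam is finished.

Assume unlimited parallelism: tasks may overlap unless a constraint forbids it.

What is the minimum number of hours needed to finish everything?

30

After its own release at hour 3, textbook reading can start at hour 3 and finishes at hour 9.
After textbook reading (finishes hour 9, plus 1-hour gap → hour 10), the practice exam can start at hour 10 and finishes at hour 12.
After textbook reading (finishes hour 9, plus 1-hour gap → hour 10), lecture review can start at hour 10 and finishes at hour 16.
Flashcard drill cannot start until lecture review (finishes hour 16, plus 3-hour gap → hour 19); textbook reading (finishes hour 9). The controlling bound is hour 19, so flashcard drill finishes at 19 + 6 = hour 25.
Note summarizing cannot begin until flashcard drill (finishes hour 25). It runs from hour 25 to 25 + 3 = hour 28.
Formula-sheet prep has to wait for note summarizing (finishes hour 28, plus 1-hour gap → hour 29); the practice exam (finishes hour 12). The latest of these is hour 29, so formula-sheet prep runs hour 29 to 29 + 1 = hour 30.
All tasks are finished once the last one completes. Finish times: Textbook reading at 9, Lecture review at 16, Flashcard drill at 25, The practice exam at 12, Note summarizing at 28, Formula-sheet prep at 30. The latest is hour 30.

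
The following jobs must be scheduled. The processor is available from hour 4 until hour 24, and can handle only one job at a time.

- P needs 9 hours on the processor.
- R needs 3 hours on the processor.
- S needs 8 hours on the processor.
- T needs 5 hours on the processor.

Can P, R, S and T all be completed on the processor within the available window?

The processor window is 24 − 4 = 20 hours.
Running back to back, the jobs need 9 + 3 + 8 + 5 = 25 hours on the processor.
Since 25 > 20, they cannot all fit.

No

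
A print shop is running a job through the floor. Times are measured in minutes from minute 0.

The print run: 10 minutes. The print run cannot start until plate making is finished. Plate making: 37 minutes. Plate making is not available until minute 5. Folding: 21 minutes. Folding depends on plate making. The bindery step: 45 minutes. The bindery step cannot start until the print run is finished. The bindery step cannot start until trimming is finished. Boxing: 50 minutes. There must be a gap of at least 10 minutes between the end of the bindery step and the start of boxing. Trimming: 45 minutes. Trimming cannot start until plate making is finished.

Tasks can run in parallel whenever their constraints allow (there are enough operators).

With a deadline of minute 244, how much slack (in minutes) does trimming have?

Plate making waits on its own release at minute 5, so it starts at minute 5 and finishes at 5 + 37 = minute 42.
After plate making (finishes minute 42), trimming can start at minute 42 and finishes at minute 87.

Working backward from the deadline:
To finish by minute 244, boxing (duration 50) must start no later than minute 194.
The bindery step has to be done before boxing (must start by minute 194, minus 10-minute gap → minute 184). That means finishing by minute 184, i.e. starting by 184 − 45 = minute 139.
Trimming feeds into the bindery step (must start by minute 139); so trimming must finish by minute 139 and therefore start by minute 94.
So trimming can start as early as minute 42 and as late as minute 94, giving 94 − 42 = 52 minutes of slack.

52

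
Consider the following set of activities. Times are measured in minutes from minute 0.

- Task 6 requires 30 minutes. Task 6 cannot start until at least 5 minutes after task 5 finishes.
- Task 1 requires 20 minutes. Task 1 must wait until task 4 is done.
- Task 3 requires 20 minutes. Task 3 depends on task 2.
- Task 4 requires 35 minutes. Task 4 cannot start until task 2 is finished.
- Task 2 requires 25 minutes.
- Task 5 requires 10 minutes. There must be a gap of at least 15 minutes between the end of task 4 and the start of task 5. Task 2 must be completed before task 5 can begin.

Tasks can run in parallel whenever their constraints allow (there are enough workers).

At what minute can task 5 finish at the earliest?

85

Task 2 has no prerequisites, so it starts at minute 0 and finishes at minute 25.
Task 4 cannot begin until task 2 (finishes minute 25). It runs from minute 25 to 25 + 35 = minute 60.
Task 5 cannot start until task 4 (finishes minute 60, plus 15-minute gap → minute 75); task 2 (finishes minute 25). The controlling bound is minute 75, so task 5 finishes at 75 + 10 = minute 85.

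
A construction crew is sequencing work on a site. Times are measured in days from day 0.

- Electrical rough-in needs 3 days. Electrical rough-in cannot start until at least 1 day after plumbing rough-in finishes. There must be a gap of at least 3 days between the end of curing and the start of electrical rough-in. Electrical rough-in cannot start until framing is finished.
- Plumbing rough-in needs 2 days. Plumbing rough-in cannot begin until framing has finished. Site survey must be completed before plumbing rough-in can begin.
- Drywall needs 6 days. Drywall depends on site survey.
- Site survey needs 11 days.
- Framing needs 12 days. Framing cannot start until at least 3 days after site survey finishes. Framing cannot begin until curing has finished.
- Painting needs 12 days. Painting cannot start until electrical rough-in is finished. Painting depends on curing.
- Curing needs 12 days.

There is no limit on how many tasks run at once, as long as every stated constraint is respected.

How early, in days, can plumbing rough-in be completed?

28

Curing has no prerequisites, so it starts at day 0 and finishes at day 12.
Nothing blocks site survey, so it runs from day 0 to day 11.
Framing has to wait for site survey (finishes day 11, plus 3-day gap → day 14); curing (finishes day 12). The latest of these is day 14, so framing runs day 14 to 14 + 12 = day 26.
Plumbing rough-in needs all of framing (finishes day 26); site survey (finishes day 11). That puts its earliest start at day 26; it finishes at 26 + 2 = day 28.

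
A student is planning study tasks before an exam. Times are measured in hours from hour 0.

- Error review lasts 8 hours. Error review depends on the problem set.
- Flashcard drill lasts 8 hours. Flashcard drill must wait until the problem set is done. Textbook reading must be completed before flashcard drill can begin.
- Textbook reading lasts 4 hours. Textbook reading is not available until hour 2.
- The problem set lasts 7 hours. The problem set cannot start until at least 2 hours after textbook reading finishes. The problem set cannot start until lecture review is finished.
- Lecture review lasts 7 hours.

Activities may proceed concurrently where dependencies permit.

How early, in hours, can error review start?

Nothing blocks lecture review, so it runs from hour 0 to hour 7.
Textbook reading cannot begin until its own release at hour 2. It runs from hour 2 to 2 + 4 = hour 6.
The problem set has to wait for textbook reading (finishes hour 6, plus 2-hour gap → hour 8); lecture review (finishes hour 7). The latest of these is hour 8, so the problem set runs hour 8 to 8 + 7 = hour 15.
Error review waits on the problem set (finishes hour 15), so the earliest it can start is hour 15.

15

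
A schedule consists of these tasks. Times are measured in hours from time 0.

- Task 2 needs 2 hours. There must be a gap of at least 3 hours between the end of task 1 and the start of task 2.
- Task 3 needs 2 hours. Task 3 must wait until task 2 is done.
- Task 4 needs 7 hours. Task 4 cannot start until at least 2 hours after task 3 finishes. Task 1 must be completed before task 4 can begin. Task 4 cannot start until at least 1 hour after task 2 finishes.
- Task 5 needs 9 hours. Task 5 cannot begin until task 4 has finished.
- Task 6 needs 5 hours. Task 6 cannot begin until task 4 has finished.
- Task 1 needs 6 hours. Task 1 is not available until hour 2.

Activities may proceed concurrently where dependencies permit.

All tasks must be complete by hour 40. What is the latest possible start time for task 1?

9

To finish by hour 40, task 5 (duration 9) must start no later than hour 31.
Task 6 must finish by hour 40; it takes 5 hours, so it must start by 40 − 5 = hour 35.
Task 4 feeds task 5 (must start by hour 31); task 6 (must start by hour 35). Taking the minimum, task 4 must finish by hour 31 and start by 31 − 7 = hour 24.
Task 3 must finish before task 4 (must start by hour 24, minus 2-hour gap → hour 22). With a 2-hour duration, task 3 must start by 22 − 2 = hour 20.
Task 2 feeds task 3 (must start by hour 20); task 4 (must start by hour 24, minus 1-hour gap → hour 23). Taking the minimum, task 2 must finish by hour 20 and start by 20 − 2 = hour 18.
Task 1 has several dependents: task 2 (must start by hour 18, minus 3-hour gap → hour 15); task 4 (must start by hour 24). The earliest of those limits is hour 15, so task 1 must start by 15 − 6 = hour 9.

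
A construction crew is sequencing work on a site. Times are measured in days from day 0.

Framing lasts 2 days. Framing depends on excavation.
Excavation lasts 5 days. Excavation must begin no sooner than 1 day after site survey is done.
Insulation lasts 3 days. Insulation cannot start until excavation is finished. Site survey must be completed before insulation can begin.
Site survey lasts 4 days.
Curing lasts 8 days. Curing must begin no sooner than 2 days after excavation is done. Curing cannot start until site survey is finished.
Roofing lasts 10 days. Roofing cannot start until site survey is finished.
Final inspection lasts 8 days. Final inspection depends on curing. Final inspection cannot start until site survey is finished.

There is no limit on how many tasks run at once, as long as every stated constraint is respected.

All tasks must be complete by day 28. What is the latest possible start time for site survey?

Nothing follows final inspection; the deadline of day 28 is its only limit. It must start by 28 − 8 = day 20.
Curing feeds into final inspection (must start by day 20); so curing must finish by day 20 and therefore start by day 12.
Nothing follows framing; the deadline of day 28 is its only limit. It must start by 28 − 2 = day 26.
Nothing follows insulation; the deadline of day 28 is its only limit. It must start by 28 − 3 = day 25.
Excavation has several dependents: curing (must start by day 12, minus 2-day gap → day 10); framing (must start by day 26); insulation (must start by day 25). The earliest of those limits is day 10, so excavation must start by 10 − 5 = day 5.
Roofing must finish by day 28; it takes 10 days, so it must start by 28 − 10 = day 18.
Site survey has several dependents: excavation (must start by day 5, minus 1-day gap → day 4); curing (must start by day 12); roofing (must start by day 18); insulation (must start by day 25); final inspection (must start by day 20). The earliest of those limits is day 4, so site survey must start by 4 − 4 = day 0.

0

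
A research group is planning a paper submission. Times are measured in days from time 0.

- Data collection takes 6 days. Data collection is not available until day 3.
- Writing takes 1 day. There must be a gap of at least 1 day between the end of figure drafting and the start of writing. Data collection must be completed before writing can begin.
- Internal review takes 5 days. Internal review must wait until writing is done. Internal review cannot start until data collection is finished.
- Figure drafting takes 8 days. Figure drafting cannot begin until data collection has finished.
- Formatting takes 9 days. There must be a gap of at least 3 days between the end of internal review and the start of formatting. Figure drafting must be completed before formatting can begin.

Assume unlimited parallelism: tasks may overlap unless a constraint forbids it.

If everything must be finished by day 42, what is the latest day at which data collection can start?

9

Formatting must finish by day 42; it takes 9 days, so it must start by 42 − 9 = day 33.
Internal review must finish before formatting (must start by day 33, minus 3-day gap → day 30). With a 5-day duration, internal review must start by 30 − 5 = day 25.
Writing must finish before internal review (must start by day 25). With a 1-day duration, writing must start by 25 − 1 = day 24.
Figure drafting has several dependents: writing (must start by day 24, minus 1-day gap → day 23); formatting (must start by day 33). The earliest of those limits is day 23, so figure drafting must start by 23 − 8 = day 15.
Data collection has several dependents: figure drafting (must start by day 15); writing (must start by day 24); internal review (must start by day 25). The earliest of those limits is day 15, so data collection must start by 15 − 6 = day 9.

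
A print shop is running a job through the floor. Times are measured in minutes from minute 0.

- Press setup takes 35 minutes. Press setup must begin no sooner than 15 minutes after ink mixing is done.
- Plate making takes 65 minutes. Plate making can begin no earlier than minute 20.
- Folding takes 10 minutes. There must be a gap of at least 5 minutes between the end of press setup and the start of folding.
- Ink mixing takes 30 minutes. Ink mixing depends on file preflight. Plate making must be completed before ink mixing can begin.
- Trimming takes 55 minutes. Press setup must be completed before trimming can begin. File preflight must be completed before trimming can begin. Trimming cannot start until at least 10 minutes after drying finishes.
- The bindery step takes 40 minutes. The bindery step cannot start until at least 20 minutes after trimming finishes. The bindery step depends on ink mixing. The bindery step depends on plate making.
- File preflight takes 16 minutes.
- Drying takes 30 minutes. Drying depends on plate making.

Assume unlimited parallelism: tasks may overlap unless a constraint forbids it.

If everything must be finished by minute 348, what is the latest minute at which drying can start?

Nothing follows the bindery step; the deadline of minute 348 is its only limit. It must start by 348 − 40 = minute 308.
Since the bindery step (must start by minute 308, minus 20-minute gap → minute 288) depends on it, trimming must finish by minute 288. Backing off its 55-minute duration gives a latest start of minute 233.
Drying must finish before trimming (must start by minute 233, minus 10-minute gap → minute 223). With a 30-minute duration, drying must start by 223 − 30 = minute 193.

193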